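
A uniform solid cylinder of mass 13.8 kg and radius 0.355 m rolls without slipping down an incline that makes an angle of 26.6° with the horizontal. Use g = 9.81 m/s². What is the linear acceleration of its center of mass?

a ≈ 2.93 m/s²

Translation along the incline: Mg sinθ − f = Ma.
Rotation about the center: fR = Iα with I = ½MR². No-slip gives a = αR, so f = (I/R²)a = (1/2)M a.
Substituting: Mg sinθ = (1 + 0.5000)Ma, so a = g sinθ/(1 + 0.5000) = (9.81) sin 26.6° / 1.500 = 2.928 m/s².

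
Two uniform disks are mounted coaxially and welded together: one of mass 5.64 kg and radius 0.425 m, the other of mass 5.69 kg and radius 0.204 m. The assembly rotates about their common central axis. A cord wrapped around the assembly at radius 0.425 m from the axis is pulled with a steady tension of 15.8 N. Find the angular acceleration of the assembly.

I = ½M₁R₁² + ½M₂R₂² = ½(5.64)(0.425)² + ½(5.69)(0.204)² = 0.6278 kg·m².
τ = F r = (15.8)(0.425) = 6.715 N·m.
α = τ/I = 6.715/0.6278 = 10.70 rad/s².

α ≈ 10.7 rad/s²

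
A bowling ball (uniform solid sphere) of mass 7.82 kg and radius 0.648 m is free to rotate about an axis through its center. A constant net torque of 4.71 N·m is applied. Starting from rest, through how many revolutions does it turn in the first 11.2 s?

≈ 35.8 revolutions

I = (2/5)MR² = (2/5)(7.82)(0.648)² = 1.313 kg·m².
α = τ/I = 4.71/1.313 = 3.586 rad/s².
θ = ½αt² = ½(3.586)(11.2)² = 224.9 rad.
Revolutions = θ/(2π) = 35.80.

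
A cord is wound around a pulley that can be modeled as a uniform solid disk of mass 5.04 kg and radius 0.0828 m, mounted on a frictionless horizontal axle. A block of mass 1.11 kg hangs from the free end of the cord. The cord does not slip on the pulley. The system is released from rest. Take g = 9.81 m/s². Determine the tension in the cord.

T ≈ 7.56 N

I = ½MR² = (1/2)(5.04)(0.0828)² = 0.01728 kg·m².
Block: mg − T = ma. Pulley: TR = Iα. No-slip: a = αR, so T = (I/R²)a = 2.520·a.
Then mg = (m + 2.520)a, so a = (1.11)(9.81)/(1.11 + 2.520) = 3.000 m/s².
T = 2.520·a = 7.559 N.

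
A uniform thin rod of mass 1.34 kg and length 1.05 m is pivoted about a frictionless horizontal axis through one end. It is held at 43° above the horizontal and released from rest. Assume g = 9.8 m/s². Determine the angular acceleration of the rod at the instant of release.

α ≈ 10.2 rad/s²

About the pivot, I = (1/3)ML² = (1/3)(1.34)(1.05)² = 0.4925 kg·m².
The weight acts at the center, a distance L/2 = 0.5250 m from the pivot; τ = Mg(L/2) cos 43° = 5.042 N·m.
α = τ/I = 5.042/0.4925 = 10.24 rad/s².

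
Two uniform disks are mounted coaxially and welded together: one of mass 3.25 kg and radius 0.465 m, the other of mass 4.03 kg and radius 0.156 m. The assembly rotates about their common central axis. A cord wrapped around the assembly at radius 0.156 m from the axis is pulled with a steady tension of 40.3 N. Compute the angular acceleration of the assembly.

α ≈ 15.7 rad/s²

I = ½M₁R₁² + ½M₂R₂² = ½(3.25)(0.465)² + ½(4.03)(0.156)² = 0.4004 kg·m².
τ = F r = (40.3)(0.156) = 6.287 N·m.
α = τ/I = 6.287/0.4004 = 15.70 rad/s².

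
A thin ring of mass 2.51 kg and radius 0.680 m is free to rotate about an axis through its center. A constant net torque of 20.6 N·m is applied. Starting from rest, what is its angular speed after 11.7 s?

I = MR² = (2.51)(0.680)² = 1.161 kg·m².
α = τ/I = 20.6/1.161 = 17.75 rad/s².
ω = ω₀ + αt = 0 + (17.75)(11.7) = 207.7 rad/s.

ω ≈ 208 rad/s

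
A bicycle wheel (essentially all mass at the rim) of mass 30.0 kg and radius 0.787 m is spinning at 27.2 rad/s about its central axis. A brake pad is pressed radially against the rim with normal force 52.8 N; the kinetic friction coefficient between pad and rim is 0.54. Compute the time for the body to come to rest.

I = MR² = (30.0)(0.787)² = 18.58 kg·m².
Friction force f = μN = (0.54)(52.8) = 28.51 N at the rim; torque magnitude τ = fR = 22.44 N·m, opposing ω.
|α| = τ/I = 22.44/18.58 = 1.208 rad/s² (deceleration).
0 = ω₀ − |α|t ⇒ t = ω₀/|α| = 27.2/1.208 = 22.52 s.

t ≈ 22.5 s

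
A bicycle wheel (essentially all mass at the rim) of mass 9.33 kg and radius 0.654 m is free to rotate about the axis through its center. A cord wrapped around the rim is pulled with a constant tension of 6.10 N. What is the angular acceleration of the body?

I = MR² = (9.33)(0.654)² = 3.991 kg·m².
τ = F R = (6.10)(0.654) = 3.989 N·m.
Newton's second law for rotation, τ = Iα, gives α = τ/I = 3.989/3.991 = 0.9997 rad/s².

α ≈ 1.000 rad/s²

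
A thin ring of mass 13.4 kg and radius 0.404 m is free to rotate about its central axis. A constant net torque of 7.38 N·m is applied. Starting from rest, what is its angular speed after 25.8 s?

ω ≈ 87.1 rad/s

I = MR² = (13.4)(0.404)² = 2.187 kg·m².
α = τ/I = 7.38/2.187 = 3.374 rad/s².
ω = ω₀ + αt = 0 + (3.374)(25.8) = 87.06 rad/s.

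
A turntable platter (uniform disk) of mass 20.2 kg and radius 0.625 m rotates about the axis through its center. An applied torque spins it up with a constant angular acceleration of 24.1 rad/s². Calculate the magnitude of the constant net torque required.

I = ½MR² = (1/2)(20.2)(0.625)² = 3.945 kg·m².
τ = Iα = (3.945)(24.10) = 95.08 N·m.

τ ≈ 95.1 N·m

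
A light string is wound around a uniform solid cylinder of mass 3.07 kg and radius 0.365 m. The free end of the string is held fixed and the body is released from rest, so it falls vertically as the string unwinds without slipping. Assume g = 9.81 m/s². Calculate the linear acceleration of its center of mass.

Translation: Mg − T = Ma. Rotation about the center: TR = Iα with I = ½MR².
With a = αR: T = (I/R²)a = (1/2)M a, so Mg = (1 + 0.5000)Ma.
a = g/(1 + 0.5000) = 9.81/1.500 = 6.540 m/s².

a ≈ 6.54 m/s²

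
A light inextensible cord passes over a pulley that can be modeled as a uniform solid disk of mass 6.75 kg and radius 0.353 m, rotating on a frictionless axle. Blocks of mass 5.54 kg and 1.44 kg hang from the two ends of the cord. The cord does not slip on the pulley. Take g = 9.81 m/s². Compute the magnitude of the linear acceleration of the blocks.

a ≈ 3.88 m/s²

I = ½MR² = (1/2)(6.75)(0.353)² = 0.4206 kg·m².
Heavier block: m₁g − T₁ = m₁a. Lighter block: T₂ − m₂g = m₂a.
Pulley: (T₁ − T₂)R = Iα = I(a/R), so T₁ − T₂ = (I/R²)a = (1/2)M_p a = 3.375·a.
Adding the three: (m₁ − m₂)g = (m₁ + m₂ + 3.375)a, so a = (5.54 − 1.44)(9.81)/(5.54 + 1.44 + 3.375) = 3.884 m/s².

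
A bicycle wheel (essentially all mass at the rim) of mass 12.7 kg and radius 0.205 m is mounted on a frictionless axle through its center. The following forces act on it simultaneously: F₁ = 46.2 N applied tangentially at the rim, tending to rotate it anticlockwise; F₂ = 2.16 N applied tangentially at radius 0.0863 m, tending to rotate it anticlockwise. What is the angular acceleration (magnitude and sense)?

α ≈ 18.1 rad/s², anticlockwise

I = MR² = (12.7)(0.205)² = 0.5337 kg·m².
Taking anticlockwise as positive: τ₁ = +(46.2)(0.205) = +9.471 N·m; τ₂ = +(2.16)(0.0863) = +0.1864 N·m.
Net torque τ = 9.657 N·m.
α = τ/I = 9.657/0.5337 = 18.09 rad/s².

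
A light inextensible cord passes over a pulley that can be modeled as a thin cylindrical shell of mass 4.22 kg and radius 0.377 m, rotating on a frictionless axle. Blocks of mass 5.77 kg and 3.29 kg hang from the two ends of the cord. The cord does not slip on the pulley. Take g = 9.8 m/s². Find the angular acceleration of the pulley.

α ≈ 4.85 rad/s²

I = MR² = (4.22)(0.377)² = 0.5998 kg·m².
Heavier block: m₁g − T₁ = m₁a. Lighter block: T₂ − m₂g = m₂a.
Pulley: (T₁ − T₂)R = Iα = I(a/R), so T₁ − T₂ = (I/R²)a = 1·M_p a = 4.220·a.
Adding the three: (m₁ − m₂)g = (m₁ + m₂ + 4.220)a, so a = (5.77 − 3.29)(9.8)/(5.77 + 3.29 + 4.220) = 1.830 m/s².
α = a/R = 1.830/0.377 = 4.854 rad/s².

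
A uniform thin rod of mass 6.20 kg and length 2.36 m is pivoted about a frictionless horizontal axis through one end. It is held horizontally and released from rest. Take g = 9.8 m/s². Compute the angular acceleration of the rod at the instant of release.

About the pivot, I = (1/3)ML² = (1/3)(6.20)(2.36)² = 11.51 kg·m².
The weight acts at the center, a distance L/2 = 1.180 m from the pivot; τ = Mg(L/2) = 71.70 N·m.
α = τ/I = 71.70/11.51 = 6.229 rad/s².

α ≈ 6.23 rad/s²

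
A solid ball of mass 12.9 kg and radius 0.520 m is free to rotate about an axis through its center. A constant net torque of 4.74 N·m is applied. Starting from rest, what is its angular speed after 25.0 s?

I = (2/5)MR² = (2/5)(12.9)(0.520)² = 1.395 kg·m².
α = τ/I = 4.74/1.395 = 3.397 rad/s².
ω = ω₀ + αt = 0 + (3.397)(25.0) = 84.93 rad/s.

ω ≈ 84.9 rad/s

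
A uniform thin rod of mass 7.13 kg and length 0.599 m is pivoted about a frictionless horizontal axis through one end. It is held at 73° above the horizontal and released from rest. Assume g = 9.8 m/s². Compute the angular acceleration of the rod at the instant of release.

α ≈ 7.18 rad/s²

About the pivot, I = (1/3)ML² = (1/3)(7.13)(0.599)² = 0.8528 kg·m².
The weight acts at the center, a distance L/2 = 0.2995 m from the pivot; τ = Mg(L/2) cos 73° = 6.119 N·m.
α = τ/I = 6.119/0.8528 = 7.175 rad/s².
(Equivalently α = (3g/(2L)) cos 73° = 7.175 rad/s².)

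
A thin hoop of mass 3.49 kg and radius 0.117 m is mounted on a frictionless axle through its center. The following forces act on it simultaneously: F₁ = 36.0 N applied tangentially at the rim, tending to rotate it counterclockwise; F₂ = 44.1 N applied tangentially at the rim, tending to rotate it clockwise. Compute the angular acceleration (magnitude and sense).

I = MR² = (3.49)(0.117)² = 0.04777 kg·m².
Taking counterclockwise as positive: τ₁ = +(36.0)(0.117) = +4.212 N·m; τ₂ = −(44.1)(0.117) = −5.160 N·m.
Net torque τ = -0.9477 N·m.
α = τ/I = -0.9477/0.04777 = -19.84 rad/s².

α ≈ 19.8 rad/s², clockwise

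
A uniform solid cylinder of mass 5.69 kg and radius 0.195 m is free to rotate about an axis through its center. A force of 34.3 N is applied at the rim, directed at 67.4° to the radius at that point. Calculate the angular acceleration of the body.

α ≈ 57.1 rad/s²

I = ½MR² = (1/2)(5.69)(0.195)² = 0.1082 kg·m².
Only the tangential component produces torque: τ = F R sinθ = (34.3)(0.195) sin 67.4° = 6.175 N·m.
Newton's second law for rotation, τ = Iα, gives α = τ/I = 6.175/0.1082 = 57.08 rad/s².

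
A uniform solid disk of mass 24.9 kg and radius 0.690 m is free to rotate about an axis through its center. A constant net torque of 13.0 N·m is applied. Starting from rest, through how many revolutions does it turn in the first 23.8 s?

I = ½MR² = (1/2)(24.9)(0.690)² = 5.927 kg·m².
α = τ/I = 13.0/5.927 = 2.193 rad/s².
θ = ½αt² = ½(2.193)(23.8)² = 621.2 rad.
Revolutions = θ/(2π) = 98.86.

≈ 98.9 revolutions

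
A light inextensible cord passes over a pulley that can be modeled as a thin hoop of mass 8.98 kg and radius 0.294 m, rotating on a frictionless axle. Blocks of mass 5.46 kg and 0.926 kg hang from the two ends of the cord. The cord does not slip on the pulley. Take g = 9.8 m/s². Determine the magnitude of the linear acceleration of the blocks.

I = MR² = (8.98)(0.294)² = 0.7762 kg·m².
Heavier block: m₁g − T₁ = m₁a. Lighter block: T₂ − m₂g = m₂a.
Pulley: (T₁ − T₂)R = Iα = I(a/R), so T₁ − T₂ = (I/R²)a = 1·M_p a = 8.980·a.
Adding the three: (m₁ − m₂)g = (m₁ + m₂ + 8.980)a, so a = (5.46 − 0.926)(9.8)/(5.46 + 0.926 + 8.980) = 2.892 m/s².

a ≈ 2.89 m/s²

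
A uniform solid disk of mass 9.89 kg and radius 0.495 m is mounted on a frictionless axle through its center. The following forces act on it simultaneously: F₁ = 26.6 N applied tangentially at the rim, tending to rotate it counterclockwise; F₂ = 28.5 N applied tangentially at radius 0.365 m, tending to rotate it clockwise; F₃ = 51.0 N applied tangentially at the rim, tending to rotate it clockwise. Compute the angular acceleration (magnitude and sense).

I = ½MR² = (1/2)(9.89)(0.495)² = 1.212 kg·m².
Taking counterclockwise as positive: τ₁ = +(26.6)(0.495) = +13.17 N·m; τ₂ = −(28.5)(0.365) = −10.40 N·m; τ₃ = −(51.0)(0.495) = −25.25 N·m.
Net torque τ = -22.48 N·m.
α = τ/I = -22.48/1.212 = -18.55 rad/s².

α ≈ 18.6 rad/s², clockwise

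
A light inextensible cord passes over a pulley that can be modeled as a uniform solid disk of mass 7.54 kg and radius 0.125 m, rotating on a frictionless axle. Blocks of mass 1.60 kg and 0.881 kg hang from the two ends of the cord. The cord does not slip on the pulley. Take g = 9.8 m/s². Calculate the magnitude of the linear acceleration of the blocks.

I = ½MR² = (1/2)(7.54)(0.125)² = 0.05891 kg·m².
Heavier block: m₁g − T₁ = m₁a. Lighter block: T₂ − m₂g = m₂a.
Pulley: (T₁ − T₂)R = Iα = I(a/R), so T₁ − T₂ = (I/R²)a = (1/2)M_p a = 3.770·a.
Adding the three: (m₁ − m₂)g = (m₁ + m₂ + 3.770)a, so a = (1.60 − 0.881)(9.8)/(1.60 + 0.881 + 3.770) = 1.127 m/s².

a ≈ 1.13 m/s²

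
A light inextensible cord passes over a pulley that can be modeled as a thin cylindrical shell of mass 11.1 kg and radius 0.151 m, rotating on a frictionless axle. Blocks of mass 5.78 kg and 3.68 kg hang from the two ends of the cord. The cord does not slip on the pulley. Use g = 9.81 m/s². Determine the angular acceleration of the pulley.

α ≈ 6.64 rad/s²

I = MR² = (11.1)(0.151)² = 0.2531 kg·m².
Heavier block: m₁g − T₁ = m₁a. Lighter block: T₂ − m₂g = m₂a.
Pulley: (T₁ − T₂)R = Iα = I(a/R), so T₁ − T₂ = (I/R²)a = 1·M_p a = 11.10·a.
Adding the three: (m₁ − m₂)g = (m₁ + m₂ + 11.10)a, so a = (5.78 − 3.68)(9.81)/(5.78 + 3.68 + 11.10) = 1.002 m/s².
α = a/R = 1.002/0.151 = 6.636 rad/s².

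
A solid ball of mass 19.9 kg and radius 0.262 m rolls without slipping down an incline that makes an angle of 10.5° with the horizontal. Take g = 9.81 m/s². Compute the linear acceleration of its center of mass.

a ≈ 1.28 m/s²

Translation along the incline: Mg sinθ − f = Ma.
Rotation about the center: fR = Iα with I = (2/5)MR². No-slip gives a = αR, so f = (I/R²)a = (2/5)M a.
Substituting: Mg sinθ = (1 + 0.4000)Ma, so a = g sinθ/(1 + 0.4000) = (9.81) sin 10.5° / 1.400 = 1.277 m/s².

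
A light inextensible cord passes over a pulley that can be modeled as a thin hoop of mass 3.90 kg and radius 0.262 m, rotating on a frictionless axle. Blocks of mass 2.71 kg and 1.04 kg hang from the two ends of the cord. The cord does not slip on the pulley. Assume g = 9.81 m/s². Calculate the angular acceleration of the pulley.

I = MR² = (3.90)(0.262)² = 0.2677 kg·m².
Heavier block: m₁g − T₁ = m₁a. Lighter block: T₂ − m₂g = m₂a.
Pulley: (T₁ − T₂)R = Iα = I(a/R), so T₁ − T₂ = (I/R²)a = 1·M_p a = 3.900·a.
Adding the three: (m₁ − m₂)g = (m₁ + m₂ + 3.900)a, so a = (2.71 − 1.04)(9.81)/(2.71 + 1.04 + 3.900) = 2.142 m/s².
α = a/R = 2.142/0.262 = 8.174 rad/s².

α ≈ 8.17 rad/s²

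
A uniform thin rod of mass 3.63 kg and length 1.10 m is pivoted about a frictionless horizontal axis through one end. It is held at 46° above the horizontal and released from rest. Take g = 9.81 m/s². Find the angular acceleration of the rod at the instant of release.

About the pivot, I = (1/3)ML² = (1/3)(3.63)(1.10)² = 1.464 kg·m².
The weight acts at the center, a distance L/2 = 0.5500 m from the pivot; τ = Mg(L/2) cos 46° = 13.61 N·m.
α = τ/I = 13.61/1.464 = 9.293 rad/s².
(Equivalently α = (3g/(2L)) cos 46° = 9.293 rad/s².)

α ≈ 9.29 rad/s²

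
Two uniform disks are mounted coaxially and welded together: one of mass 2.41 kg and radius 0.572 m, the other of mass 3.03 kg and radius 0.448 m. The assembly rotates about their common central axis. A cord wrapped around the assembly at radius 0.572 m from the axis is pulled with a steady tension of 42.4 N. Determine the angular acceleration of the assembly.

α ≈ 34.7 rad/s²

I = ½M₁R₁² + ½M₂R₂² = ½(2.41)(0.572)² + ½(3.03)(0.448)² = 0.6983 kg·m².
τ = F r = (42.4)(0.572) = 24.25 N·m.
α = τ/I = 24.25/0.6983 = 34.73 rad/s².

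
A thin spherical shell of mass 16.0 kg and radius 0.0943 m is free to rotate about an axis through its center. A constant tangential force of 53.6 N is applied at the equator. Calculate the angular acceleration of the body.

α ≈ 53.3 rad/s²

I = (2/3)MR² = (2/3)(16.0)(0.0943)² = 0.09485 kg·m².
τ = F R = (53.6)(0.0943) = 5.054 N·m.
From τ = Iα: α = 5.054/0.09485 = 53.29 rad/s².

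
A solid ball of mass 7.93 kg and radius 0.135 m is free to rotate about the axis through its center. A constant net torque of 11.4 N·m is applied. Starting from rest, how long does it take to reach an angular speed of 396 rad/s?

t ≈ 2.01 s

I = (2/5)MR² = (2/5)(7.93)(0.135)² = 0.05781 kg·m².
α = τ/I = 11.4/0.05781 = 197.2 rad/s².
ω = αt ⇒ t = ω/α = 396/197.2 = 2.008 s.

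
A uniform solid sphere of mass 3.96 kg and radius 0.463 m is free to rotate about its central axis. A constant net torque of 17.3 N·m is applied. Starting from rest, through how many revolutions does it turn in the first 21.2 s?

I = (2/5)MR² = (2/5)(3.96)(0.463)² = 0.3396 kg·m².
α = τ/I = 17.3/0.3396 = 50.95 rad/s².
θ = ½αt² = ½(50.95)(21.2)² = 11450 rad.
Revolutions = θ/(2π) = 1822.

≈ 1820 revolutions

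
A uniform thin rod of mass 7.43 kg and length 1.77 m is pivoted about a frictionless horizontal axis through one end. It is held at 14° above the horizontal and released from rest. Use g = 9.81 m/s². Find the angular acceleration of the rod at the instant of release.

About the pivot, I = (1/3)ML² = (1/3)(7.43)(1.77)² = 7.759 kg·m².
The weight acts at the center, a distance L/2 = 0.8850 m from the pivot; τ = Mg(L/2) cos 14° = 62.59 N·m.
α = τ/I = 62.59/7.759 = 8.067 rad/s².
(Equivalently α = (3g/(2L)) cos 14° = 8.067 rad/s².)

α ≈ 8.07 rad/s²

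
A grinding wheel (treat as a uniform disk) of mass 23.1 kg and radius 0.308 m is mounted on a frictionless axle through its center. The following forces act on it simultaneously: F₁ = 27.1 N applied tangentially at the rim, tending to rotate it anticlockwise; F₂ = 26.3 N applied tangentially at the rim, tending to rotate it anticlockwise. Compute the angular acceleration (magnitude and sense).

I = ½MR² = (1/2)(23.1)(0.308)² = 1.096 kg·m².
Taking anticlockwise as positive: τ₁ = +(27.1)(0.308) = +8.347 N·m; τ₂ = +(26.3)(0.308) = +8.100 N·m.
Net torque τ = 16.45 N·m.
α = τ/I = 16.45/1.096 = 15.01 rad/s².

α ≈ 15.0 rad/s², anticlockwise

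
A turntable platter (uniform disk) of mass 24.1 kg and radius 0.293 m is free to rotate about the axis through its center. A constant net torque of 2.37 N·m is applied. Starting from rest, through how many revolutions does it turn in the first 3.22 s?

I = ½MR² = (1/2)(24.1)(0.293)² = 1.034 kg·m².
α = τ/I = 2.37/1.034 = 2.291 rad/s².
θ = ½αt² = ½(2.291)(3.22)² = 11.88 rad.
Revolutions = θ/(2π) = 1.890.

≈ 1.89 revolutions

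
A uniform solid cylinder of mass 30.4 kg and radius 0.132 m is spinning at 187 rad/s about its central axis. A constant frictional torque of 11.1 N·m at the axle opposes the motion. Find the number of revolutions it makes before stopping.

≈ 66.4 revolutions

I = ½MR² = (1/2)(30.4)(0.132)² = 0.2648 kg·m².
The net torque has magnitude 11.1 N·m, opposing ω.
|α| = τ/I = 11.10/0.2648 = 41.91 rad/s² (deceleration).
ω² = ω₀² − 2|α|θ with ω = 0 ⇒ θ = ω₀²/(2|α|) = 417.2 rad = 66.40 rev.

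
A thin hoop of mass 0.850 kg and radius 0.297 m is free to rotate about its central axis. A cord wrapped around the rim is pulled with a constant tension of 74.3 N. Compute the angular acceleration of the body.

α ≈ 294 rad/s²

I = MR² = (0.850)(0.297)² = 0.07498 kg·m².
τ = F R = (74.3)(0.297) = 22.07 N·m.
From τ = Iα: α = 22.07/0.07498 = 294.3 rad/s².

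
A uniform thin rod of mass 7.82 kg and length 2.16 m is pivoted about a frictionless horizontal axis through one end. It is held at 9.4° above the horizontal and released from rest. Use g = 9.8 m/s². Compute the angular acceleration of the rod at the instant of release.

About the pivot, I = (1/3)ML² = (1/3)(7.82)(2.16)² = 12.16 kg·m².
The weight acts at the center, a distance L/2 = 1.080 m from the pivot; τ = Mg(L/2) cos 9.4° = 81.66 N·m.
α = τ/I = 81.66/12.16 = 6.714 rad/s².
(Equivalently α = (3g/(2L)) cos 9.4° = 6.714 rad/s².)

α ≈ 6.71 rad/s²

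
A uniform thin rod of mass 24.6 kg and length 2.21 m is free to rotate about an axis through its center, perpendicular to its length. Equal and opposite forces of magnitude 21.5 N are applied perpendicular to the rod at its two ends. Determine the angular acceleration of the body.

α ≈ 4.75 rad/s²

I = (1/12)ML² = (1/12)(24.6)(2.21)² = 10.01 kg·m².
The couple gives τ = F·(L/2) + F·(L/2) = F L = (21.5)(2.21) = 47.52 N·m.
From τ = Iα: α = 47.52/10.01 = 4.746 rad/s².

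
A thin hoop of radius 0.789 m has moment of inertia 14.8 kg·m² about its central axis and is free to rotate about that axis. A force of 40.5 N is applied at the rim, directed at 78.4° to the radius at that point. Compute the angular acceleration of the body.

Only the tangential component produces torque: τ = F R sinθ = (40.5)(0.789) sin 78.4° = 31.30 N·m.
Newton's second law for rotation, τ = Iα, gives α = τ/I = 31.30/14.80 = 2.115 rad/s².

α ≈ 2.11 rad/s²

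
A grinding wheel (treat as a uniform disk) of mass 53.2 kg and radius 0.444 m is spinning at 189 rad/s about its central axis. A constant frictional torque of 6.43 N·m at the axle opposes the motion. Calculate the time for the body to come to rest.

t ≈ 154 s

I = ½MR² = (1/2)(53.2)(0.444)² = 5.244 kg·m².
The net torque has magnitude 6.43 N·m, opposing ω.
|α| = τ/I = 6.430/5.244 = 1.226 rad/s² (deceleration).
0 = ω₀ − |α|t ⇒ t = ω₀/|α| = 189/1.226 = 154.1 s.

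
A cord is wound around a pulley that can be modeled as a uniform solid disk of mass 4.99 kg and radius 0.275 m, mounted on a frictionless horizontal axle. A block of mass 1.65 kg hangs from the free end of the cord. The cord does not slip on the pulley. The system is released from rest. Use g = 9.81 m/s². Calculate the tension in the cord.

I = ½MR² = (1/2)(4.99)(0.275)² = 0.1887 kg·m².
Block: mg − T = ma. Pulley: TR = Iα. No-slip: a = αR, so T = (I/R²)a = 2.495·a.
Then mg = (m + 2.495)a, so a = (1.65)(9.81)/(1.65 + 2.495) = 3.905 m/s².
T = 2.495·a = 9.743 N.

T ≈ 9.74 N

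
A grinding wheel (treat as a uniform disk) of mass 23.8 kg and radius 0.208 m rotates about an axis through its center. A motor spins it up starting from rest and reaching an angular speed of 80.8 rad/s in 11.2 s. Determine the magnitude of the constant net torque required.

τ ≈ 3.71 N·m

I = ½MR² = (1/2)(23.8)(0.208)² = 0.5148 kg·m².
α = Δω/Δt = (80.8 − 0)/11.2 = 7.214 rad/s².
τ = Iα = (0.5148)(7.214) = 3.714 N·m.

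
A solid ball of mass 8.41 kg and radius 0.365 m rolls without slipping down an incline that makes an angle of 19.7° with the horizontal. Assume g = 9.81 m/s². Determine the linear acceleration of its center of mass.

a ≈ 2.36 m/s²

Translation along the incline: Mg sinθ − f = Ma.
Rotation about the center: fR = Iα with I = (2/5)MR². No-slip gives a = αR, so f = (I/R²)a = (2/5)M a.
Substituting: Mg sinθ = (1 + 0.4000)Ma, so a = g sinθ/(1 + 0.4000) = (9.81) sin 19.7° / 1.400 = 2.362 m/s².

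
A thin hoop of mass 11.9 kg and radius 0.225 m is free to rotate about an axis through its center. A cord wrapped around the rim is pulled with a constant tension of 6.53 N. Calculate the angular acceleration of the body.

I = MR² = (11.9)(0.225)² = 0.6024 kg·m².
τ = F R = (6.53)(0.225) = 1.469 N·m.
Newton's second law for rotation, τ = Iα, gives α = τ/I = 1.469/0.6024 = 2.439 rad/s².

α ≈ 2.44 rad/s²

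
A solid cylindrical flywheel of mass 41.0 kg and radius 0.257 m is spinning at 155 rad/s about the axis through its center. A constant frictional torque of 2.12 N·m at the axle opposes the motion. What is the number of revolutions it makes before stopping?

I = ½MR² = (1/2)(41.0)(0.257)² = 1.354 kg·m².
The net torque has magnitude 2.12 N·m, opposing ω.
|α| = τ/I = 2.120/1.354 = 1.566 rad/s² (deceleration).
ω² = ω₀² − 2|α|θ with ω = 0 ⇒ θ = ω₀²/(2|α|) = 7672 rad = 1221 rev.

≈ 1220 revolutions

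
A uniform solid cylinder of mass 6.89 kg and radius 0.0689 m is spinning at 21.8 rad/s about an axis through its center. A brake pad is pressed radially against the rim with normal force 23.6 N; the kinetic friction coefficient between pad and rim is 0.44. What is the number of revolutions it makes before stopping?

I = ½MR² = (1/2)(6.89)(0.0689)² = 0.01635 kg·m².
Friction force f = μN = (0.44)(23.6) = 10.38 N at the rim; torque magnitude τ = fR = 0.7155 N·m, opposing ω.
|α| = τ/I = 0.7155/0.01635 = 43.75 rad/s² (deceleration).
ω² = ω₀² − 2|α|θ with ω = 0 ⇒ θ = ω₀²/(2|α|) = 5.432 rad = 0.8645 rev.

≈ 0.864 revolutions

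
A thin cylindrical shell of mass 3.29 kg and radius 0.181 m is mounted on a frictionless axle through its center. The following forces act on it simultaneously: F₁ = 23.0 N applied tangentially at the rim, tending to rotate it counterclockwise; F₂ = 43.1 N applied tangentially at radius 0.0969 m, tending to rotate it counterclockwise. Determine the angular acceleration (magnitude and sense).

I = MR² = (3.29)(0.181)² = 0.1078 kg·m².
Taking counterclockwise as positive: τ₁ = +(23.0)(0.181) = +4.163 N·m; τ₂ = +(43.1)(0.0969) = +4.176 N·m.
Net torque τ = 8.339 N·m.
α = τ/I = 8.339/0.1078 = 77.37 rad/s².

α ≈ 77.4 rad/s², counterclockwise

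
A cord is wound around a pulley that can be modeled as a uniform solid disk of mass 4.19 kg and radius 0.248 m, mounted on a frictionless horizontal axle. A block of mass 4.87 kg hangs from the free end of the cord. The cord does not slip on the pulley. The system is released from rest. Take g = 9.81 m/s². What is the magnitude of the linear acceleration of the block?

I = ½MR² = (1/2)(4.19)(0.248)² = 0.1289 kg·m².
Block: mg − T = ma. Pulley: TR = Iα. No-slip: a = αR, so T = (I/R²)a = 2.095·a.
Then mg = (m + 2.095)a, so a = (4.87)(9.81)/(4.87 + 2.095) = 6.859 m/s².

a ≈ 6.86 m/s²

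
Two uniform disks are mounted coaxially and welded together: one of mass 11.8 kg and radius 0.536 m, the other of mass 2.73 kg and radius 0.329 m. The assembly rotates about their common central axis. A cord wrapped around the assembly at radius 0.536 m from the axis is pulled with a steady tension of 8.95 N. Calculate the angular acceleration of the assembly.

I = ½M₁R₁² + ½M₂R₂² = ½(11.8)(0.536)² + ½(2.73)(0.329)² = 1.843 kg·m².
τ = F r = (8.95)(0.536) = 4.797 N·m.
α = τ/I = 4.797/1.843 = 2.603 rad/s².

α ≈ 2.60 rad/s²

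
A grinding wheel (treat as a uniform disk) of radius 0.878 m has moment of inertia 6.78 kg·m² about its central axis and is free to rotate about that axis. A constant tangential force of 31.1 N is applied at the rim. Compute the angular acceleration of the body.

α ≈ 4.03 rad/s²

τ = F R = (31.1)(0.878) = 27.31 N·m.
Newton's second law for rotation, τ = Iα, gives α = τ/I = 27.31/6.780 = 4.027 rad/s².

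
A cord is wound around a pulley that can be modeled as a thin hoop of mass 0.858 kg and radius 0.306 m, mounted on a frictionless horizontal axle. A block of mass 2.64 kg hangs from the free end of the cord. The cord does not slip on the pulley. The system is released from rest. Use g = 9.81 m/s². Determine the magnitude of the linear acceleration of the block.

a ≈ 7.40 m/s²

I = MR² = (0.858)(0.306)² = 0.08034 kg·m².
Block: mg − T = ma. Pulley: TR = Iα. No-slip: a = αR, so T = (I/R²)a = 0.8580·a.
Then mg = (m + 0.8580)a, so a = (2.64)(9.81)/(2.64 + 0.8580) = 7.404 m/s².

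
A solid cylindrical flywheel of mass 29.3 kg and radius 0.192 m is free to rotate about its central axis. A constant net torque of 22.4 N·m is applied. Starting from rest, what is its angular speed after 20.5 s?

ω ≈ 850 rad/s

I = ½MR² = (1/2)(29.3)(0.192)² = 0.5401 kg·m².
α = τ/I = 22.4/0.5401 = 41.48 rad/s².
ω = ω₀ + αt = 0 + (41.48)(20.5) = 850.3 rad/s.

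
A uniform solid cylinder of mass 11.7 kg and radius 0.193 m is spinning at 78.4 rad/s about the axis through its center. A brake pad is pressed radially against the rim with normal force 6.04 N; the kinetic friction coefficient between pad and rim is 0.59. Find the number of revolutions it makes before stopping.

I = ½MR² = (1/2)(11.7)(0.193)² = 0.2179 kg·m².
Friction force f = μN = (0.59)(6.04) = 3.564 N at the rim; torque magnitude τ = fR = 0.6878 N·m, opposing ω.
|α| = τ/I = 0.6878/0.2179 = 3.156 rad/s² (deceleration).
ω² = ω₀² − 2|α|θ with ω = 0 ⇒ θ = ω₀²/(2|α|) = 973.7 rad = 155.0 rev.

≈ 155 revolutions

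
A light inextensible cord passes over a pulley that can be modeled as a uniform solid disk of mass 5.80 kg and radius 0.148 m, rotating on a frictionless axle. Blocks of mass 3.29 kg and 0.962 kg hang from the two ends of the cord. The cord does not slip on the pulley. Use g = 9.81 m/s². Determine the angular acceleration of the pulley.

I = ½MR² = (1/2)(5.80)(0.148)² = 0.06352 kg·m².
Heavier block: m₁g − T₁ = m₁a. Lighter block: T₂ − m₂g = m₂a.
Pulley: (T₁ − T₂)R = Iα = I(a/R), so T₁ − T₂ = (I/R²)a = (1/2)M_p a = 2.900·a.
Adding the three: (m₁ − m₂)g = (m₁ + m₂ + 2.900)a, so a = (3.29 − 0.962)(9.81)/(3.29 + 0.962 + 2.900) = 3.193 m/s².
α = a/R = 3.193/0.148 = 21.58 rad/s².

α ≈ 21.6 rad/s²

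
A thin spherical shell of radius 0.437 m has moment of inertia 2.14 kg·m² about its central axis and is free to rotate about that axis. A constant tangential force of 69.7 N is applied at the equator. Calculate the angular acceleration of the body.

τ = F R = (69.7)(0.437) = 30.46 N·m.
Newton's second law for rotation, τ = Iα, gives α = τ/I = 30.46/2.140 = 14.23 rad/s².

α ≈ 14.2 rad/s²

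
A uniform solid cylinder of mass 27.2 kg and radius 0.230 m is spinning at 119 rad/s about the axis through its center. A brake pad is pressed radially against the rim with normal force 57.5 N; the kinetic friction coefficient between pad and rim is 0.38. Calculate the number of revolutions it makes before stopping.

≈ 161 revolutions

I = ½MR² = (1/2)(27.2)(0.230)² = 0.7194 kg·m².
Friction force f = μN = (0.38)(57.5) = 21.85 N at the rim; torque magnitude τ = fR = 5.026 N·m, opposing ω.
|α| = τ/I = 5.026/0.7194 = 6.985 rad/s² (deceleration).
ω² = ω₀² − 2|α|θ with ω = 0 ⇒ θ = ω₀²/(2|α|) = 1014 rad = 161.3 rev.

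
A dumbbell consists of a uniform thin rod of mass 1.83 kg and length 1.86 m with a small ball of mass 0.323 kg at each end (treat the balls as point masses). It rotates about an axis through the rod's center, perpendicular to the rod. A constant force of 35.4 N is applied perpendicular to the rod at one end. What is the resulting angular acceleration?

I_rod = (1/12)ML² = (1/12)(1.83)(1.86)² = 0.5276 kg·m².
I_balls = 2·m·(L/2)² = 2(0.323)(0.9300)² = 0.5587 kg·m².
Total I = 1.086 kg·m².
τ = F·(L/2) = (35.4)(0.930) = 32.92 N·m.
α = τ/I = 32.92/1.086 = 30.31 rad/s².

α ≈ 30.3 rad/s²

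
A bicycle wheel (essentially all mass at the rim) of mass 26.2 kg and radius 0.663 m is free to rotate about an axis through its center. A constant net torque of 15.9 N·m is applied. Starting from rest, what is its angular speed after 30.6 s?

ω ≈ 42.2 rad/s

I = MR² = (26.2)(0.663)² = 11.52 kg·m².
α = τ/I = 15.9/11.52 = 1.381 rad/s².
ω = ω₀ + αt = 0 + (1.381)(30.6) = 42.25 rad/s.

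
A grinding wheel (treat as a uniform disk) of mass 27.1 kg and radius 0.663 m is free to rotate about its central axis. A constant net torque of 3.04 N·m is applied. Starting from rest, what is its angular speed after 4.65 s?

I = ½MR² = (1/2)(27.1)(0.663)² = 5.956 kg·m².
α = τ/I = 3.04/5.956 = 0.5104 rad/s².
ω = ω₀ + αt = 0 + (0.5104)(4.65) = 2.373 rad/s.

ω ≈ 2.37 rad/s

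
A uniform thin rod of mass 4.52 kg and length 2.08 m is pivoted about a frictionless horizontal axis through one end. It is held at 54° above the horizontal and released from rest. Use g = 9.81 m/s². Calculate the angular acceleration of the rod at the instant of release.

About the pivot, I = (1/3)ML² = (1/3)(4.52)(2.08)² = 6.518 kg·m².
The weight acts at the center, a distance L/2 = 1.040 m from the pivot; τ = Mg(L/2) cos 54° = 27.11 N·m.
α = τ/I = 27.11/6.518 = 4.158 rad/s².

α ≈ 4.16 rad/s²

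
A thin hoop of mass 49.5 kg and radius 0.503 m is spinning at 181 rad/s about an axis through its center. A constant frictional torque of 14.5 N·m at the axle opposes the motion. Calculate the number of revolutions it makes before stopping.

I = MR² = (49.5)(0.503)² = 12.52 kg·m².
The net torque has magnitude 14.5 N·m, opposing ω.
|α| = τ/I = 14.50/12.52 = 1.158 rad/s² (deceleration).
ω² = ω₀² − 2|α|θ with ω = 0 ⇒ θ = ω₀²/(2|α|) = 14150 rad = 2252 rev.

≈ 2250 revolutions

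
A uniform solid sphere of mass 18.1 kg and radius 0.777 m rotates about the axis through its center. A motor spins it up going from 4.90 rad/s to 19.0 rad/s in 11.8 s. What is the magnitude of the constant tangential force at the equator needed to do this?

I = (2/5)MR² = (2/5)(18.1)(0.777)² = 4.371 kg·m².
α = Δω/Δt = (19.0 − 4.90)/11.8 = 1.195 rad/s².
The required torque is τ = Iα = (4.371)(1.195) = 5.223 N·m.
A tangential force at the equator gives τ = FR, so F = τ/R = 5.223/0.777 = 6.722 N.

F ≈ 6.72 N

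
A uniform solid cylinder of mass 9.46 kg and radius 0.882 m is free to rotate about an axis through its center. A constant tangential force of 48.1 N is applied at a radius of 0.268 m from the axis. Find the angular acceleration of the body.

I = ½MR² = (1/2)(9.46)(0.882)² = 3.680 kg·m².
τ = F·r = (48.1)(0.268) = 12.89 N·m.
From τ = Iα: α = 12.89/3.680 = 3.503 rad/s².

α ≈ 3.50 rad/s²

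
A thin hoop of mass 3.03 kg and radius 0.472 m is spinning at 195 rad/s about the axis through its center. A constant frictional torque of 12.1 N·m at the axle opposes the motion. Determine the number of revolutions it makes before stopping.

I = MR² = (3.03)(0.472)² = 0.6750 kg·m².
The net torque has magnitude 12.1 N·m, opposing ω.
|α| = τ/I = 12.10/0.6750 = 17.92 rad/s² (deceleration).
ω² = ω₀² − 2|α|θ with ω = 0 ⇒ θ = ω₀²/(2|α|) = 1061 rad = 168.8 rev.

≈ 169 revolutions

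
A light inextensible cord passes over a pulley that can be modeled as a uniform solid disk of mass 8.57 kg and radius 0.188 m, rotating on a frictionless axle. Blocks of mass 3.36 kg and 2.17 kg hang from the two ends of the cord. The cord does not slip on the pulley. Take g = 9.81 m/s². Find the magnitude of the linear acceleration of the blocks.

a ≈ 1.19 m/s²

I = ½MR² = (1/2)(8.57)(0.188)² = 0.1514 kg·m².
Heavier block: m₁g − T₁ = m₁a. Lighter block: T₂ − m₂g = m₂a.
Pulley: (T₁ − T₂)R = Iα = I(a/R), so T₁ − T₂ = (I/R²)a = (1/2)M_p a = 4.285·a.
Adding the three: (m₁ − m₂)g = (m₁ + m₂ + 4.285)a, so a = (3.36 − 2.17)(9.81)/(3.36 + 2.17 + 4.285) = 1.189 m/s².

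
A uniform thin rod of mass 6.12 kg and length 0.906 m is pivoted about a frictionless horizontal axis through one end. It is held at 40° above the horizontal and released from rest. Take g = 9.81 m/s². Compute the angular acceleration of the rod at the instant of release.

About the pivot, I = (1/3)ML² = (1/3)(6.12)(0.906)² = 1.675 kg·m².
The weight acts at the center, a distance L/2 = 0.4530 m from the pivot; τ = Mg(L/2) cos 40° = 20.83 N·m.
α = τ/I = 20.83/1.675 = 12.44 rad/s².
(Equivalently α = (3g/(2L)) cos 40° = 12.44 rad/s².)

α ≈ 12.4 rad/s²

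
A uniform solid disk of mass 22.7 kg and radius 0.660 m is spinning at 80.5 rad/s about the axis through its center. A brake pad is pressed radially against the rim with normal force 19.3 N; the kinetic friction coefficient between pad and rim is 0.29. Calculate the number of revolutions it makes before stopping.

I = ½MR² = (1/2)(22.7)(0.660)² = 4.944 kg·m².
Friction force f = μN = (0.29)(19.3) = 5.597 N at the rim; torque magnitude τ = fR = 3.694 N·m, opposing ω.
|α| = τ/I = 3.694/4.944 = 0.7472 rad/s² (deceleration).
ω² = ω₀² − 2|α|θ with ω = 0 ⇒ θ = ω₀²/(2|α|) = 4337 rad = 690.2 rev.

≈ 690 revolutions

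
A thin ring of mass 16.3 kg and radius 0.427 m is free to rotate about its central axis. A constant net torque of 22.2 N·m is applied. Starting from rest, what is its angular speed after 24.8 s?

ω ≈ 185 rad/s

I = MR² = (16.3)(0.427)² = 2.972 kg·m².
α = τ/I = 22.2/2.972 = 7.470 rad/s².
ω = ω₀ + αt = 0 + (7.470)(24.8) = 185.3 rad/s.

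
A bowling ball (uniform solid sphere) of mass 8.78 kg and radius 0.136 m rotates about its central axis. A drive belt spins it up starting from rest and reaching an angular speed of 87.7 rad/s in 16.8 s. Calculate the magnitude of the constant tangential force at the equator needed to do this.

I = (2/5)MR² = (2/5)(8.78)(0.136)² = 0.06496 kg·m².
α = Δω/Δt = (87.7 − 0)/16.8 = 5.220 rad/s².
The required torque is τ = Iα = (0.06496)(5.220) = 0.3391 N·m.
A tangential force at the equator gives τ = FR, so F = τ/R = 0.3391/0.136 = 2.493 N.

F ≈ 2.49 N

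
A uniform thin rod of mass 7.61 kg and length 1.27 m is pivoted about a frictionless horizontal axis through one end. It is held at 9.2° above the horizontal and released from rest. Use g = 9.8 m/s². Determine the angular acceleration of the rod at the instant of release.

About the pivot, I = (1/3)ML² = (1/3)(7.61)(1.27)² = 4.091 kg·m².
The weight acts at the center, a distance L/2 = 0.6350 m from the pivot; τ = Mg(L/2) cos 9.2° = 46.75 N·m.
α = τ/I = 46.75/4.091 = 11.43 rad/s².

α ≈ 11.4 rad/s²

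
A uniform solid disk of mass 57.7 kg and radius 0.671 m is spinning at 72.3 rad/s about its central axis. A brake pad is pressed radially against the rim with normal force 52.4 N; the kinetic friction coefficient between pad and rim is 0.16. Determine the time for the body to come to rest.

I = ½MR² = (1/2)(57.7)(0.671)² = 12.99 kg·m².
Friction force f = μN = (0.16)(52.4) = 8.384 N at the rim; torque magnitude τ = fR = 5.626 N·m, opposing ω.
|α| = τ/I = 5.626/12.99 = 0.4331 rad/s² (deceleration).
0 = ω₀ − |α|t ⇒ t = ω₀/|α| = 72.3/0.4331 = 166.9 s.

t ≈ 167 s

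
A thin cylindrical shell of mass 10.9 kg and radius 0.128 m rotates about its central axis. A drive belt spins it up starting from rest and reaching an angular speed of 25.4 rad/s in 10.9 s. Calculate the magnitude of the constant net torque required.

I = MR² = (10.9)(0.128)² = 0.1786 kg·m².
α = Δω/Δt = (25.4 − 0)/10.9 = 2.330 rad/s².
τ = Iα = (0.1786)(2.330) = 0.4162 N·m.

τ ≈ 0.416 N·m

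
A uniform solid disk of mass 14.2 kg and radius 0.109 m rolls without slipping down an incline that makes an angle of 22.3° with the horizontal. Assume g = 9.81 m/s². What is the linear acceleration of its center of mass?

a ≈ 2.48 m/s²

Translation along the incline: Mg sinθ − f = Ma.
Rotation about the center: fR = Iα with I = ½MR². No-slip gives a = αR, so f = (I/R²)a = (1/2)M a.
Substituting: Mg sinθ = (1 + 0.5000)Ma, so a = g sinθ/(1 + 0.5000) = (9.81) sin 22.3° / 1.500 = 2.482 m/s².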